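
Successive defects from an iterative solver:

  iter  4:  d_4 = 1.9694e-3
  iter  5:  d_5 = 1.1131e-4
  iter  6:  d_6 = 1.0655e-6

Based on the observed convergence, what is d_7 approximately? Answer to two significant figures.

5.8e-10

First estimate the order: p ≈ ln(d_6/d_5) / ln(d_5/d_4) = ln(1.0655e-6/1.1131e-4)/ln(1.1131e-4/1.9694e-3) = ln(0.00957237)/ln(0.0565198) ≈ 1.6180.
Then d_7 ≈ d_6·(d_6/d_5)^p = 1.0655e-6·(0.00957237)^1.6180 = 1.0655e-6·0.000541115 ≈ 5.766e-10.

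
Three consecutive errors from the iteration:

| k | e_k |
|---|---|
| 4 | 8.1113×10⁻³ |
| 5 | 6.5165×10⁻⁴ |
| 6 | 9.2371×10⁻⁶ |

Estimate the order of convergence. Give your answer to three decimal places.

p ≈ ln(e_6/e_5) / ln(e_5/e_4)
  = ln(9.2371×10⁻⁶/6.5165×10⁻⁴) / ln(6.5165×10⁻⁴/8.1113×10⁻³)
  = ln(0.0141749) / ln(0.0803385)
  = -4.256282 / -2.521506 ≈ 1.687992

1.688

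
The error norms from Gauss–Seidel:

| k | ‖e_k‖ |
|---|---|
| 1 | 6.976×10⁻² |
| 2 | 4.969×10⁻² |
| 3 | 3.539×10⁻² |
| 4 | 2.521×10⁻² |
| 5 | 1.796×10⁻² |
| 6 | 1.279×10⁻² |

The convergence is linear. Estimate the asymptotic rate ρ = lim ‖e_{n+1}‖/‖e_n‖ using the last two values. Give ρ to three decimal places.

ρ ≈ ‖e_6‖/‖e_5‖ = 1.279×10⁻²/1.796×10⁻² = 0.71214

0.712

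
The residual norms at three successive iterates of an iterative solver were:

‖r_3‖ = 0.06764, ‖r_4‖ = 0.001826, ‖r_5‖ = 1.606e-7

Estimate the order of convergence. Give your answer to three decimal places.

p ≈ ln(‖r_5‖/‖r_4‖) / ln(‖r_4‖/‖r_3‖)
  = ln(1.606e-7/0.001826) / ln(0.001826/0.06764)
  = ln(8.79518e-05) / ln(0.0269959)
  = -9.338722 / -3.612070 ≈ 2.585421

2.585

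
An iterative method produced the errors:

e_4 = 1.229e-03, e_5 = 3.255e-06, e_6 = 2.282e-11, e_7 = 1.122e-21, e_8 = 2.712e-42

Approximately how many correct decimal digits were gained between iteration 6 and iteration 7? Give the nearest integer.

Digits gained ≈ log₁₀(e_6/e_7) = log₁₀(2.282e-11/1.122e-21) = log₁₀(2.03387e+10) ≈ 10.308.

10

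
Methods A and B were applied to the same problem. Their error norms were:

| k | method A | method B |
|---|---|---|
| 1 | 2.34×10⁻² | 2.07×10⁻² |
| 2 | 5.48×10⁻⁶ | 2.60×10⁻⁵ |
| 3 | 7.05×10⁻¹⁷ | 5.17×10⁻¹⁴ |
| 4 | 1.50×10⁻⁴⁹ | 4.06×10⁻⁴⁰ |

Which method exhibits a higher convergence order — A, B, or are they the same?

same

Method A: p ≈ ln(1.50×10⁻⁴⁹/7.05×10⁻¹⁷)/ln(7.05×10⁻¹⁷/5.48×10⁻⁶) ≈ 3.00.
Method B: p ≈ ln(4.06×10⁻⁴⁰/5.17×10⁻¹⁴)/ln(5.17×10⁻¹⁴/2.60×10⁻⁵) ≈ 3.00.
Both orders ≈ 3.0 — effectively the same.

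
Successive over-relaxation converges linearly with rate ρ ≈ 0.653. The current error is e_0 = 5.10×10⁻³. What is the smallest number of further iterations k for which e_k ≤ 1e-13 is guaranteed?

After k steps, e_k ≈ 5.10×10⁻³·0.653^k.
Need 0.653^k ≤ 1e-13/5.10×10⁻³ = 1.96078e-11.
k ≥ ln(1.96078e-11)/ln(0.653) = -24.6551/-0.42618 = 57.851.
Smallest integer k = 58.

58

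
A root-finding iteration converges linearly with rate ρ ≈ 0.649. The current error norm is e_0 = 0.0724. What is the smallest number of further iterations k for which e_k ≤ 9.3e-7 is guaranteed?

27

After k steps, e_k ≈ 0.0724·0.649^k.
Need 0.649^k ≤ 9.3e-7/0.0724 = 1.28453e-05.
k ≥ ln(1.28453e-05)/ln(0.649) = -11.2625/-0.43232 = 26.051.
Smallest integer k = 27.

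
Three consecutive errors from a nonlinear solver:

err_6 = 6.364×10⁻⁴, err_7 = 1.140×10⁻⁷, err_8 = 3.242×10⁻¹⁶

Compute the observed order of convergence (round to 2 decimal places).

p ≈ ln(err_8/err_7) / ln(err_7/err_6)
  = ln(3.242×10⁻¹⁶/1.140×10⁻⁷) / ln(1.140×10⁻⁷/6.364×10⁻⁴)
  = ln(2.84386e-09) / ln(0.000179133)
  = -19.67810 / -8.62738 ≈ 2.28089

2.28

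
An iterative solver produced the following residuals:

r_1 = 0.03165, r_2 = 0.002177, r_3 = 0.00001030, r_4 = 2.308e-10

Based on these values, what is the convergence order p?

2

Consecutive ratios: r_4/r_3 = 2.308e-10/0.00001030 = 2.24078e-05, r_3/r_2 = 0.00001030/0.002177 = 0.00473128.
p ≈ ln(2.24078e-05)/ln(0.00473128) = -10.7061/-5.3536 ≈ 2.00.
So the convergence is quadratic (order 2).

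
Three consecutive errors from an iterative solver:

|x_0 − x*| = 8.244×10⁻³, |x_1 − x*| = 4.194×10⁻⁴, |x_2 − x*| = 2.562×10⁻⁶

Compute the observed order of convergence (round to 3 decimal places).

p ≈ ln(|x_2 − x*|/|x_1 − x*|) / ln(|x_1 − x*|/|x_0 − x*|)
  = ln(2.562×10⁻⁶/4.194×10⁻⁴) / ln(4.194×10⁻⁴/8.244×10⁻³)
  = ln(0.00610873) / ln(0.0508734)
  = -5.098036 / -2.978415 ≈ 1.711661

1.712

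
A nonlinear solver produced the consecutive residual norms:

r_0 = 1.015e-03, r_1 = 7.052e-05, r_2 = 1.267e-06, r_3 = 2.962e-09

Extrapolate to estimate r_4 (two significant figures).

First estimate the order: p ≈ ln(r_3/r_2) / ln(r_2/r_1) = ln(2.962e-09/1.267e-06)/ln(1.267e-06/7.052e-05) = ln(0.00233781)/ln(0.0179665) ≈ 1.5074.
Then r_4 ≈ r_3·(r_3/r_2)^p = 2.962e-09·(0.00233781)^1.5074 = 2.962e-09·0.000108079 ≈ 3.201e-13.

3.2e-13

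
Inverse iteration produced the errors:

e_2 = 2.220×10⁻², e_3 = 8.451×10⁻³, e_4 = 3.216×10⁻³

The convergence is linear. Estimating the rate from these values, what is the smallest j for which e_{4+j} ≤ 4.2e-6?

7

Rate ρ ≈ e_4/e_3 = 3.216×10⁻³/8.451×10⁻³ = 0.3805.
After j more steps, e_{4+j} ≈ 3.216×10⁻³·ρ^j; need ρ^j ≤ 4.2e-6/3.216×10⁻³ = 0.00130597.
j ≥ ln(0.00130597)/ln(0.3805) = -6.6408/-0.96627 = 6.873.
So 7 more iterations are needed.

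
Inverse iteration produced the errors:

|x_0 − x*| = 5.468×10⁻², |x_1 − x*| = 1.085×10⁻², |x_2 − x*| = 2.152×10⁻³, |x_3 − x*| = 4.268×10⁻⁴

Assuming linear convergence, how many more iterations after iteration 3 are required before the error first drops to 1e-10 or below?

Rate ρ ≈ |x_3 − x*|/|x_2 − x*| = 4.268×10⁻⁴/2.152×10⁻³ = 0.1983.
After j more steps, |x_{3+j} − x*| ≈ 4.268×10⁻⁴·ρ^j; need ρ^j ≤ 1e-10/4.268×10⁻⁴ = 2.34302e-07.
j ≥ ln(2.34302e-07)/ln(0.1983) = -15.2667/-1.61797 = 9.436.
So 10 more iterations are needed.

10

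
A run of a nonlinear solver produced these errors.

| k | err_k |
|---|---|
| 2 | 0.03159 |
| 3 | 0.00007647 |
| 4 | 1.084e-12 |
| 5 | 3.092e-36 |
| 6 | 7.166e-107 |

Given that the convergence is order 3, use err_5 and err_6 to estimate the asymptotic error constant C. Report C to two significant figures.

C ≈ err_6 / err_5^3
  = 7.166e-107 / (3.092e-36)^3
  = 7.166e-107 / 2.9561e-107 ≈ 2.4241

2.4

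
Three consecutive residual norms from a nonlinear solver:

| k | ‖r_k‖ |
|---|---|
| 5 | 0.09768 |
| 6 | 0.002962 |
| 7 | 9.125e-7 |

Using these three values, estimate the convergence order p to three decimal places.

p ≈ ln(‖r_7‖/‖r_6‖) / ln(‖r_6‖/‖r_5‖)
  = ln(9.125e-7/0.002962) / ln(0.002962/0.09768)
  = ln(0.000308069) / ln(0.0303235)
  = -8.085187 / -3.495832 ≈ 2.312808

2.313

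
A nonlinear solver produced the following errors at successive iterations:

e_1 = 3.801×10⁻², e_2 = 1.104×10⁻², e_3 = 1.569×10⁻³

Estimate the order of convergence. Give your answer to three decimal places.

1.578

p ≈ ln(e_3/e_2) / ln(e_2/e_1)
  = ln(1.569×10⁻³/1.104×10⁻²) / ln(1.104×10⁻²/3.801×10⁻²)
  = ln(0.14212) / ln(0.29045)
  = -1.951084 / -1.236324 ≈ 1.578133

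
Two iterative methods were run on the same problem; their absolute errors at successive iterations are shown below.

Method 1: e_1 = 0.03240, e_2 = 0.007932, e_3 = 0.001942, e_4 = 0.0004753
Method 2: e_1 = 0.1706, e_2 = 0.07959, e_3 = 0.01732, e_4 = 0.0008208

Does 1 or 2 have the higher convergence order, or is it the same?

2

Method 1: p ≈ ln(0.0004753/0.001942)/ln(0.001942/0.007932) ≈ 1.00.
Method 2: p ≈ ln(0.0008208/0.01732)/ln(0.01732/0.07959) ≈ 2.00.
Method 2 has the higher order (≈2.0 vs ≈1.0).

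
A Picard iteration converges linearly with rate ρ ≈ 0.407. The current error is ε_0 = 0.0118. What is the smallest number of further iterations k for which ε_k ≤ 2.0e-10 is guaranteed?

20

After k steps, ε_k ≈ 0.0118·0.407^k.
Need 0.407^k ≤ 2.0e-10/0.0118 = 1.69492e-08.
k ≥ ln(1.69492e-08)/ln(0.407) = -17.8930/-0.89894 = 19.905.
Smallest integer k = 20.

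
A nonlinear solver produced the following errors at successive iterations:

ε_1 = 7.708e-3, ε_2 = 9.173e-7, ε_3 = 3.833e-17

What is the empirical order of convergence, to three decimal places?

2.645

p ≈ ln(ε_3/ε_2) / ln(ε_2/ε_1)
  = ln(3.833e-17/9.173e-7) / ln(9.173e-7/7.708e-3)
  = ln(4.17857e-11) / ln(0.000119006)
  = -23.898467 / -9.036337 ≈ 2.644707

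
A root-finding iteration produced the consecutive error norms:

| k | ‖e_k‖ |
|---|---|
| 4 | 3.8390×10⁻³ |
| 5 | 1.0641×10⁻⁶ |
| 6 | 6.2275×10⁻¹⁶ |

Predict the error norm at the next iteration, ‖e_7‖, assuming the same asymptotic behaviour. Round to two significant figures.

6.8e-40

First estimate the order: p ≈ ln(‖e_6‖/‖e_5‖) / ln(‖e_5‖/‖e_4‖) = ln(6.2275×10⁻¹⁶/1.0641×10⁻⁶)/ln(1.0641×10⁻⁶/3.8390×10⁻³) = ln(5.85236e-10)/ln(0.000277182) ≈ 2.5955.
Then ‖e_7‖ ≈ ‖e_6‖·(‖e_6‖/‖e_5‖)^p = 6.2275×10⁻¹⁶·(5.85236e-10)^2.5955 = 6.2275×10⁻¹⁶·1.08795e-24 ≈ 6.775e-40.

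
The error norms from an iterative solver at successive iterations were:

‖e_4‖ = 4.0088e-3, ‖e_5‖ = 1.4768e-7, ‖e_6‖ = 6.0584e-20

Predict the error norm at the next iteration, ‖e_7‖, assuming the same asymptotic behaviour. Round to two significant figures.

First estimate the order: p ≈ ln(‖e_6‖/‖e_5‖) / ln(‖e_5‖/‖e_4‖) = ln(6.0584e-20/1.4768e-7)/ln(1.4768e-7/4.0088e-3) = ln(4.10238e-13)/ln(3.6839e-05) ≈ 2.7938.
Then ‖e_7‖ ≈ ‖e_6‖·(‖e_6‖/‖e_5‖)^p = 6.0584e-20·(4.10238e-13)^2.7938 = 6.0584e-20·2.47343e-35 ≈ 1.499e-54.

1.5e-54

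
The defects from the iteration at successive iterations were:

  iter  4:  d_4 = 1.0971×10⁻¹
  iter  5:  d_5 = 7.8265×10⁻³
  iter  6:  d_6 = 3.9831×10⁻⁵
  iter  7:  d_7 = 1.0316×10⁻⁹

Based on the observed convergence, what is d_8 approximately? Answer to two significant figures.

First estimate the order: p ≈ ln(d_7/d_6) / ln(d_6/d_5) = ln(1.0316×10⁻⁹/3.9831×10⁻⁵)/ln(3.9831×10⁻⁵/7.8265×10⁻³) = ln(2.58994e-05)/ln(0.00508925) ≈ 2.0000.
Then d_8 ≈ d_7·(d_7/d_6)^p = 1.0316×10⁻⁹·(2.58994e-05)^2.0000 = 1.0316×10⁻⁹·6.70779e-10 ≈ 6.92e-19.

6.9e-19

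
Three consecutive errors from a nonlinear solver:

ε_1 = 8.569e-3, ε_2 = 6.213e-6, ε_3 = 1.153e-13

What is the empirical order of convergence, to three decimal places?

p ≈ ln(ε_3/ε_2) / ln(ε_2/ε_1)
  = ln(1.153e-13/6.213e-6) / ln(6.213e-6/8.569e-3)
  = ln(1.85579e-08) / ln(0.000725055)
  = -17.802370 / -7.229263 ≈ 2.462543

2.463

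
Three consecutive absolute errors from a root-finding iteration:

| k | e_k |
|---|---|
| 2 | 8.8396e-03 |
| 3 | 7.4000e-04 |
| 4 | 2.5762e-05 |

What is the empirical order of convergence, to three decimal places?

1.354

p ≈ ln(e_4/e_3) / ln(e_3/e_2)
  = ln(2.5762e-05/7.4000e-04) / ln(7.4000e-04/8.8396e-03)
  = ln(0.0348135) / ln(0.0837142)
  = -3.357750 / -2.480347 ≈ 1.353742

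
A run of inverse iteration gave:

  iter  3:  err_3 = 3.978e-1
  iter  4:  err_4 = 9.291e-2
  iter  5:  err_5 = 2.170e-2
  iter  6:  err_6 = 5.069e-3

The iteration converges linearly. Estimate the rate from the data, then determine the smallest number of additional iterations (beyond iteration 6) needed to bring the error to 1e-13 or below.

Rate ρ ≈ err_6/err_5 = 5.069e-3/2.170e-2 = 0.2336.
After j more steps, err_{6+j} ≈ 5.069e-3·ρ^j; need ρ^j ≤ 1e-13/5.069e-3 = 1.97278e-11.
j ≥ ln(1.97278e-11)/ln(0.2336) = -24.6490/-1.45415 = 16.951.
So 17 more iterations are needed.

17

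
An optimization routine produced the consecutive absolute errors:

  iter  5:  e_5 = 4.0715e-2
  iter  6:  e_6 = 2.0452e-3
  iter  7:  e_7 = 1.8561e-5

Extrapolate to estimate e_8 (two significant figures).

1.1e-8

First estimate the order: p ≈ ln(e_7/e_6) / ln(e_6/e_5) = ln(1.8561e-5/2.0452e-3)/ln(2.0452e-3/4.0715e-2) = ln(0.0090754)/ln(0.0502321) ≈ 1.5721.
Then e_8 ≈ e_7·(e_7/e_6)^p = 1.8561e-5·(0.0090754)^1.5721 = 1.8561e-5·0.000615972 ≈ 1.143e-08.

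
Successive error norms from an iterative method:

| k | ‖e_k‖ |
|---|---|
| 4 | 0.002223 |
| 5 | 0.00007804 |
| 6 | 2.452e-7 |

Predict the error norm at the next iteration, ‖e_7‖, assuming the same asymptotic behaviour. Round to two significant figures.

First estimate the order: p ≈ ln(‖e_6‖/‖e_5‖) / ln(‖e_5‖/‖e_4‖) = ln(2.452e-7/0.00007804)/ln(0.00007804/0.002223) = ln(0.00314198)/ln(0.0351057) ≈ 1.7206.
Then ‖e_7‖ ≈ ‖e_6‖·(‖e_6‖/‖e_5‖)^p = 2.452e-7·(0.00314198)^1.7206 = 2.452e-7·4.93956e-05 ≈ 1.211e-11.

1.2e-11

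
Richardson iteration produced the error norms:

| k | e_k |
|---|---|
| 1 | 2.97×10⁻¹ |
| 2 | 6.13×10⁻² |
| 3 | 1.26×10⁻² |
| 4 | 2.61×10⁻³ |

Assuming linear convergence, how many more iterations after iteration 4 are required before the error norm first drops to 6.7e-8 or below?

7

Rate ρ ≈ e_4/e_3 = 2.61×10⁻³/1.26×10⁻² = 0.2071.
After j more steps, e_{4+j} ≈ 2.61×10⁻³·ρ^j; need ρ^j ≤ 6.7e-8/2.61×10⁻³ = 2.56705e-05.
j ≥ ln(2.56705e-05)/ln(0.2071) = -10.5702/-1.57455 = 6.713.
So 7 more iterations are needed.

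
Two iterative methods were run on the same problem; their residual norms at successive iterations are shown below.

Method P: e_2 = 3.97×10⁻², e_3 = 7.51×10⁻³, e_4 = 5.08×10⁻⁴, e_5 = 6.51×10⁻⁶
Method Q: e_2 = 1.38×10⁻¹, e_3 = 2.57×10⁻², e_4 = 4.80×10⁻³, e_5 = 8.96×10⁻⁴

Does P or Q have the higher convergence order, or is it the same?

Method P: p ≈ ln(6.51×10⁻⁶/5.08×10⁻⁴)/ln(5.08×10⁻⁴/7.51×10⁻³) ≈ 1.62.
Method Q: p ≈ ln(8.96×10⁻⁴/4.80×10⁻³)/ln(4.80×10⁻³/2.57×10⁻²) ≈ 1.00.
Method P has the higher order (≈1.6 vs ≈1.0).

P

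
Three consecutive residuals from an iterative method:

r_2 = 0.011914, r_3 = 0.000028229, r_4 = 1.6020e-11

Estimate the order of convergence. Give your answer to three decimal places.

p ≈ ln(r_4/r_3) / ln(r_3/r_2)
  = ln(1.6020e-11/0.000028229) / ln(0.000028229/0.011914)
  = ln(5.67502e-07) / ln(0.0023694)
  = -14.382022 / -6.045119 ≈ 2.379113

2.379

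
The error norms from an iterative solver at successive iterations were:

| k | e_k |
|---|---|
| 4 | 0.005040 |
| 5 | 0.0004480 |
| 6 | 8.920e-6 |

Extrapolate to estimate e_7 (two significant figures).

1.6e-8

First estimate the order: p ≈ ln(e_6/e_5) / ln(e_5/e_4) = ln(8.920e-6/0.0004480)/ln(0.0004480/0.005040) = ln(0.0199107)/ln(0.0888889) ≈ 1.6181.
Then e_7 ≈ e_6·(e_6/e_5)^p = 8.920e-6·(0.0199107)^1.6181 = 8.920e-6·0.0017691 ≈ 1.578e-08.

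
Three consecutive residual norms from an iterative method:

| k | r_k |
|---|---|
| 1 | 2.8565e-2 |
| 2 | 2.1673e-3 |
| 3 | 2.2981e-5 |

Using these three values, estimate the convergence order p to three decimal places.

1.763

p ≈ ln(r_3/r_2) / ln(r_2/r_1)
  = ln(2.2981e-5/2.1673e-3) / ln(2.1673e-3/2.8565e-2)
  = ln(0.0106035) / ln(0.0758726)
  = -4.546571 / -2.578700 ≈ 1.763125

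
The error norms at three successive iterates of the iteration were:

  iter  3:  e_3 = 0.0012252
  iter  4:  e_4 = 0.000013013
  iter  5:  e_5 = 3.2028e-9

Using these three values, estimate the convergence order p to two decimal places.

p ≈ ln(e_5/e_4) / ln(e_4/e_3)
  = ln(3.2028e-9/0.000013013) / ln(0.000013013/0.0012252)
  = ln(0.000246123) / ln(0.0106211)
  = -8.30968 / -4.54491 ≈ 1.82835

1.83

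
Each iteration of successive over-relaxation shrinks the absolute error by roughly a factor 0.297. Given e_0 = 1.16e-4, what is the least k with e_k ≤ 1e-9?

After k steps, e_k ≈ 1.16e-4·0.297^k.
Need 0.297^k ≤ 1e-9/1.16e-4 = 8.62069e-06.
k ≥ ln(8.62069e-06)/ln(0.297) = -11.6613/-1.21402 = 9.606.
Smallest integer k = 10.

10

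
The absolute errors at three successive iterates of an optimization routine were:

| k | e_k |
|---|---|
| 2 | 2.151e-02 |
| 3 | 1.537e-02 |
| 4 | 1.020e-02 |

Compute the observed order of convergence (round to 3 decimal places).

p ≈ ln(e_4/e_3) / ln(e_3/e_2)
  = ln(1.020e-02/1.537e-02) / ln(1.537e-02/2.151e-02)
  = ln(0.66363) / ln(0.714551)
  = -0.410031 / -0.336101 ≈ 1.219964

1.220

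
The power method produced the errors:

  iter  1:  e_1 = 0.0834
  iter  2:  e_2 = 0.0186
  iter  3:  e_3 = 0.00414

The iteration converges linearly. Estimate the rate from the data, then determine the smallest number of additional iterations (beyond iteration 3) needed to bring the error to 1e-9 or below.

Rate ρ ≈ e_3/e_2 = 0.00414/0.0186 = 0.2226.
After j more steps, e_{3+j} ≈ 0.00414·ρ^j; need ρ^j ≤ 1e-9/0.00414 = 2.41546e-07.
j ≥ ln(2.41546e-07)/ln(0.2226) = -15.2362/-1.50238 = 10.141.
So 11 more iterations are needed.

11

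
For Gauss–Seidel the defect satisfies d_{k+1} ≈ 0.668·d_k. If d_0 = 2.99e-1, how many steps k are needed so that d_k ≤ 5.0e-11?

56

After k steps, d_k ≈ 2.99e-1·0.668^k.
Need 0.668^k ≤ 5.0e-11/2.99e-1 = 1.67224e-10.
k ≥ ln(1.67224e-10)/ln(0.668) = -22.5117/-0.40347 = 55.795.
Smallest integer k = 56.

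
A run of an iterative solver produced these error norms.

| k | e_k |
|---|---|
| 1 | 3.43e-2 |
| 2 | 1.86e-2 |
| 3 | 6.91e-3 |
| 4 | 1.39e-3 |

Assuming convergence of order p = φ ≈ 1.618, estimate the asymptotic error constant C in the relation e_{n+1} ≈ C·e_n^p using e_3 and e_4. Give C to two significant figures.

C ≈ e_4 / e_3^1.618
  = 1.39e-3 / (6.91e-3)^1.618
  = 1.39e-3 / 0.000319356 ≈ 4.3525

4.4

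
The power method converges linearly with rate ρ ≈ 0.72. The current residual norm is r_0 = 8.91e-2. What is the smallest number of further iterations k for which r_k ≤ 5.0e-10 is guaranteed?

After k steps, r_k ≈ 8.91e-2·0.72^k.
Need 0.72^k ≤ 5.0e-10/8.91e-2 = 5.61167e-09.
k ≥ ln(5.61167e-09)/ln(0.72) = -18.9984/-0.32850 = 57.834.
Smallest integer k = 58.

58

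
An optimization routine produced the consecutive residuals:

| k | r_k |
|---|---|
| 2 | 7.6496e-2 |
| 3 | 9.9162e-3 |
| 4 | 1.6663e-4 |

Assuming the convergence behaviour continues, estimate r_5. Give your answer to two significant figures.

4.7e-8

First estimate the order: p ≈ ln(r_4/r_3) / ln(r_3/r_2) = ln(1.6663e-4/9.9162e-3)/ln(9.9162e-3/7.6496e-2) = ln(0.0168038)/ln(0.12963) ≈ 2.0000.
Then r_5 ≈ r_4·(r_4/r_3)^p = 1.6663e-4·(0.0168038)^2.0000 = 1.6663e-4·0.000282368 ≈ 4.705e-08.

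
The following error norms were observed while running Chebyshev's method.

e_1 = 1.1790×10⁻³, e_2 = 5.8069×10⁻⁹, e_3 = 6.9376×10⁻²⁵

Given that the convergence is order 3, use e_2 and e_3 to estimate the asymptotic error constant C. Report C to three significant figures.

C ≈ e_3 / e_2^3
  = 6.9376×10⁻²⁵ / (5.8069×10⁻⁹)^3
  = 6.9376×10⁻²⁵ / 1.95809e-25 ≈ 3.543

3.54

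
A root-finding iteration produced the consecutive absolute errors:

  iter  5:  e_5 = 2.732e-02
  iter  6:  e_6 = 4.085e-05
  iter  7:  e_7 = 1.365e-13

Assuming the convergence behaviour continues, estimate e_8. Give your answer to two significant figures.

5.1e-39

First estimate the order: p ≈ ln(e_7/e_6) / ln(e_6/e_5) = ln(1.365e-13/4.085e-05)/ln(4.085e-05/2.732e-02) = ln(3.34149e-09)/ln(0.00149524) ≈ 3.0001.
Then e_8 ≈ e_7·(e_7/e_6)^p = 1.365e-13·(3.34149e-09)^3.0001 = 1.365e-13·3.72368e-26 ≈ 5.083e-39.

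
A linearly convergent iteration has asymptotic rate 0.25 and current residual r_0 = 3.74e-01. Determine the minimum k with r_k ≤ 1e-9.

15

After k steps, r_k ≈ 3.74e-01·0.25^k.
Need 0.25^k ≤ 1e-9/3.74e-01 = 2.6738e-09.
k ≥ ln(2.6738e-09)/ln(0.25) = -19.7398/-1.38629 = 14.239.
Smallest integer k = 15.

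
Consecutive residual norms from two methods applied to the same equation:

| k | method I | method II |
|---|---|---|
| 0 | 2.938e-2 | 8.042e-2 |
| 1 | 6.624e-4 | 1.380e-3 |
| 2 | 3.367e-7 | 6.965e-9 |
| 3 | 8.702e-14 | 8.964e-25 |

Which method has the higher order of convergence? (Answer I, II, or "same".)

Method I: p ≈ ln(8.702e-14/3.367e-7)/ln(3.367e-7/6.624e-4) ≈ 2.00.
Method II: p ≈ ln(8.964e-25/6.965e-9)/ln(6.965e-9/1.380e-3) ≈ 3.00.
Method II has the higher order (≈3.0 vs ≈2.0).

II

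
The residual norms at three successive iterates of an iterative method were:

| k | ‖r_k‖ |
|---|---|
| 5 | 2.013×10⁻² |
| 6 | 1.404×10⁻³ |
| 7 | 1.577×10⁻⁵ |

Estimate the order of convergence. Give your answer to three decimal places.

1.686

p ≈ ln(‖r_7‖/‖r_6‖) / ln(‖r_6‖/‖r_5‖)
  = ln(1.577×10⁻⁵/1.404×10⁻³) / ln(1.404×10⁻³/2.013×10⁻²)
  = ln(0.0112322) / ln(0.0697466)
  = -4.488971 / -2.662887 ≈ 1.685753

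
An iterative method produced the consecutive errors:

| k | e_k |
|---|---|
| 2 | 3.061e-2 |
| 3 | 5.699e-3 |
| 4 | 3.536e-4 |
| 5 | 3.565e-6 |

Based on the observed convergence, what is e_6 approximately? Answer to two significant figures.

First estimate the order: p ≈ ln(e_5/e_4) / ln(e_4/e_3) = ln(3.565e-6/3.536e-4)/ln(3.536e-4/5.699e-3) = ln(0.010082)/ln(0.062046) ≈ 1.6537.
Then e_6 ≈ e_5·(e_5/e_4)^p = 3.565e-6·(0.010082)^1.6537 = 3.565e-6·0.000499419 ≈ 1.78e-09.

1.8e-9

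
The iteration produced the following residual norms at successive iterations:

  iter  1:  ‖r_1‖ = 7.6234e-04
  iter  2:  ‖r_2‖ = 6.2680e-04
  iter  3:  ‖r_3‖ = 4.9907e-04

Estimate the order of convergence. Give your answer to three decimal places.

p ≈ ln(‖r_3‖/‖r_2‖) / ln(‖r_2‖/‖r_1‖)
  = ln(4.9907e-04/6.2680e-04) / ln(6.2680e-04/7.6234e-04)
  = ln(0.796219) / ln(0.822205)
  = -0.227881 / -0.195766 ≈ 1.164048

1.164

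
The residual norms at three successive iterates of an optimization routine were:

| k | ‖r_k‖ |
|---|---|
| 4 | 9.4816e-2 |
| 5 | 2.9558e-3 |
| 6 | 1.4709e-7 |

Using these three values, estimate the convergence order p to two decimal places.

p ≈ ln(‖r_6‖/‖r_5‖) / ln(‖r_5‖/‖r_4‖)
  = ln(1.4709e-7/2.9558e-3) / ln(2.9558e-3/9.4816e-2)
  = ln(4.97632e-05) / ln(0.0311741)
  = -9.90823 / -3.46817 ≈ 2.85690

2.86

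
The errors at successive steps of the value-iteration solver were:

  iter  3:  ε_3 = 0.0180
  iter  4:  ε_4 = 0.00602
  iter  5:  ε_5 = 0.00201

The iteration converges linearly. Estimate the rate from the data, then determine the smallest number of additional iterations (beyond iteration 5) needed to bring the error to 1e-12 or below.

Rate ρ ≈ ε_5/ε_4 = 0.00201/0.00602 = 0.3339.
After j more steps, ε_{5+j} ≈ 0.00201·ρ^j; need ρ^j ≤ 1e-12/0.00201 = 4.97512e-10.
j ≥ ln(4.97512e-10)/ln(0.3339) = -21.4214/-1.09691 = 19.529.
So 20 more iterations are needed.

20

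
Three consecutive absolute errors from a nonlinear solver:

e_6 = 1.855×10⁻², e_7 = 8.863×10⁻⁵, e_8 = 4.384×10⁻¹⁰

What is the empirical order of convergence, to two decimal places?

2.29

p ≈ ln(e_8/e_7) / ln(e_7/e_6)
  = ln(4.384×10⁻¹⁰/8.863×10⁻⁵) / ln(8.863×10⁻⁵/1.855×10⁻²)
  = ln(4.94641e-06) / ln(0.0047779)
  = -12.21685 / -5.34375 ≈ 2.28619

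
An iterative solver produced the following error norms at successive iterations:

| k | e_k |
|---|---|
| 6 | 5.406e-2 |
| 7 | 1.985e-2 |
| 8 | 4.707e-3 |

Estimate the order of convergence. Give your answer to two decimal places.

p ≈ ln(e_8/e_7) / ln(e_7/e_6)
  = ln(4.707e-3/1.985e-2) / ln(1.985e-2/5.406e-2)
  = ln(0.237128) / ln(0.367185)
  = -1.43916 / -1.00189 ≈ 1.43645

1.44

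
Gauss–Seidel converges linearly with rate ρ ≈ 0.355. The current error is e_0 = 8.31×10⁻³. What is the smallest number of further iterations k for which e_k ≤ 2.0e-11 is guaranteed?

20

After k steps, e_k ≈ 8.31×10⁻³·0.355^k.
Need 0.355^k ≤ 2.0e-11/8.31×10⁻³ = 2.40674e-09.
k ≥ ln(2.40674e-09)/ln(0.355) = -19.8450/-1.03564 = 19.162.
Smallest integer k = 20.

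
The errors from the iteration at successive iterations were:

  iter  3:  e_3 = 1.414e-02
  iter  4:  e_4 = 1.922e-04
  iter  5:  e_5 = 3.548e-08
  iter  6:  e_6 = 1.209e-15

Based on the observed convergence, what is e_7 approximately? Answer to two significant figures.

First estimate the order: p ≈ ln(e_6/e_5) / ln(e_5/e_4) = ln(1.209e-15/3.548e-08)/ln(3.548e-08/1.922e-04) = ln(3.40755e-08)/ln(0.000184599) ≈ 2.0000.
Then e_7 ≈ e_6·(e_6/e_5)^p = 1.209e-15·(3.40755e-08)^2.0000 = 1.209e-15·1.16114e-15 ≈ 1.404e-30.

1.4e-30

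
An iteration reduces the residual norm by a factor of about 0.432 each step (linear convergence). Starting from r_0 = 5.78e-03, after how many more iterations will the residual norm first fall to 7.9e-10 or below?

19

After k steps, r_k ≈ 5.78e-03·0.432^k.
Need 0.432^k ≤ 7.9e-10/5.78e-03 = 1.36678e-07.
k ≥ ln(1.36678e-07)/ln(0.432) = -15.8056/-0.83933 = 18.831.
Smallest integer k = 19.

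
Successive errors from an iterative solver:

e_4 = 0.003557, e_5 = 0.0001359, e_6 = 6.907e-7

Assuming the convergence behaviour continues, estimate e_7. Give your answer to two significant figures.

1.3e-10

First estimate the order: p ≈ ln(e_6/e_5) / ln(e_5/e_4) = ln(6.907e-7/0.0001359)/ln(0.0001359/0.003557) = ln(0.00508241)/ln(0.0382064) ≈ 1.6179.
Then e_7 ≈ e_6·(e_6/e_5)^p = 6.907e-7·(0.00508241)^1.6179 = 6.907e-7·0.000194379 ≈ 1.343e-10.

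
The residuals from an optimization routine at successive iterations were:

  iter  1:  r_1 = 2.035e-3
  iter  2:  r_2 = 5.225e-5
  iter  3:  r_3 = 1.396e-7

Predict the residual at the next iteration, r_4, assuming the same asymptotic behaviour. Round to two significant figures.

9.6e-12

First estimate the order: p ≈ ln(r_3/r_2) / ln(r_2/r_1) = ln(1.396e-7/5.225e-5)/ln(5.225e-5/2.035e-3) = ln(0.00267177)/ln(0.0256757) ≈ 1.6179.
Then r_4 ≈ r_3·(r_3/r_2)^p = 1.396e-7·(0.00267177)^1.6179 = 1.396e-7·6.86781e-05 ≈ 9.587e-12.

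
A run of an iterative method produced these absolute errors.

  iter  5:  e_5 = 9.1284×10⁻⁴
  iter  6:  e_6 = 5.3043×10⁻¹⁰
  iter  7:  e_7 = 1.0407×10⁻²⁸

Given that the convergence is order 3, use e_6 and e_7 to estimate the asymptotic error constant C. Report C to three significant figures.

C ≈ e_7 / e_6^3
  = 1.0407×10⁻²⁸ / (5.3043×10⁻¹⁰)^3
  = 1.0407×10⁻²⁸ / 1.4924e-28 ≈ 0.69733

0.697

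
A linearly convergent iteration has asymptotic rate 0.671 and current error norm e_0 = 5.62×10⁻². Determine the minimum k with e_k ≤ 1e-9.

45

After k steps, e_k ≈ 5.62×10⁻²·0.671^k.
Need 0.671^k ≤ 1e-9/5.62×10⁻² = 1.77936e-08.
k ≥ ln(1.77936e-08)/ln(0.671) = -17.8444/-0.39899 = 44.724.
Smallest integer k = 45.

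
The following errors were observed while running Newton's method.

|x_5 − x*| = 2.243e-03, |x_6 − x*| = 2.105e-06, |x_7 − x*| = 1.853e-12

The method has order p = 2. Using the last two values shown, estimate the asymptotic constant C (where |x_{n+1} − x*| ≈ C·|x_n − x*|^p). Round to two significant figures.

0.42

C ≈ |x_7 − x*| / |x_6 − x*|^2
  = 1.853e-12 / (2.105e-06)^2
  = 1.853e-12 / 4.43103e-12 ≈ 0.41819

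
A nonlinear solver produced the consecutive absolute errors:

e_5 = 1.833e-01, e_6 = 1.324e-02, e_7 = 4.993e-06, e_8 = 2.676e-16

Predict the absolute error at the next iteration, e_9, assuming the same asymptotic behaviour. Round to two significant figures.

First estimate the order: p ≈ ln(e_8/e_7) / ln(e_7/e_6) = ln(2.676e-16/4.993e-06)/ln(4.993e-06/1.324e-02) = ln(5.3595e-11)/ln(0.000377115) ≈ 3.0001.
Then e_9 ≈ e_8·(e_8/e_7)^p = 2.676e-16·(5.3595e-11)^3.0001 = 2.676e-16·1.53584e-31 ≈ 4.11e-47.

4.1e-47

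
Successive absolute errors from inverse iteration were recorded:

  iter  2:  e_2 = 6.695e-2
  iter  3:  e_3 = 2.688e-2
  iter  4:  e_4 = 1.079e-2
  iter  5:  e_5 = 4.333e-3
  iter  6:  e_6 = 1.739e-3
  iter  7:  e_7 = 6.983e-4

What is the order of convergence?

Consecutive ratios: e_7/e_6 = 6.983e-4/1.739e-3 = 0.401553, e_6/e_5 = 1.739e-3/4.333e-3 = 0.401339.
p ≈ ln(0.401553)/ln(0.401339) = -0.9124/-0.9129 ≈ 1.00.
So the convergence is linear (order 1).

1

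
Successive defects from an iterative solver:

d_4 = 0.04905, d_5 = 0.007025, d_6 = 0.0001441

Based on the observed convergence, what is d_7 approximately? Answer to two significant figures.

First estimate the order: p ≈ ln(d_6/d_5) / ln(d_5/d_4) = ln(0.0001441/0.007025)/ln(0.007025/0.04905) = ln(0.0205125)/ln(0.143221) ≈ 2.0000.
Then d_7 ≈ d_6·(d_6/d_5)^p = 0.0001441·(0.0205125)^2.0000 = 0.0001441·0.000420763 ≈ 6.063e-08.

6.1e-8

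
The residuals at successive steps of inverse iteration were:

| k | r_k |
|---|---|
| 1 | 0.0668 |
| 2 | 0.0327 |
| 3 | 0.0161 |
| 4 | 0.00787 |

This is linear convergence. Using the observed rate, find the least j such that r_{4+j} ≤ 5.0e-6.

11

Rate ρ ≈ r_4/r_3 = 0.00787/0.0161 = 0.4888.
After j more steps, r_{4+j} ≈ 0.00787·ρ^j; need ρ^j ≤ 5.0e-6/0.00787 = 0.000635324.
j ≥ ln(0.000635324)/ln(0.4888) = -7.3614/-0.71580 = 10.284.
So 11 more iterations are needed.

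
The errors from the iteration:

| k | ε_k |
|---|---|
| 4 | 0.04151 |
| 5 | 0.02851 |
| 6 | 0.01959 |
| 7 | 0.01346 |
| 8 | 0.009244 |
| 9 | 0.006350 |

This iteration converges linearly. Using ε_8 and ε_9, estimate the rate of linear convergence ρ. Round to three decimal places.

0.687

ρ ≈ ε_9/ε_8 = 0.006350/0.009244 = 0.68693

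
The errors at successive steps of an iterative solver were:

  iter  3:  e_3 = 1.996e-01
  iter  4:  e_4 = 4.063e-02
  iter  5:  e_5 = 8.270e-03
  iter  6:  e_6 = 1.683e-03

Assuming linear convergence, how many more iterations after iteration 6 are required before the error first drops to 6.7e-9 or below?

Rate ρ ≈ e_6/e_5 = 1.683e-03/8.270e-03 = 0.2035.
After j more steps, e_{6+j} ≈ 1.683e-03·ρ^j; need ρ^j ≤ 6.7e-9/1.683e-03 = 3.98099e-06.
j ≥ ln(3.98099e-06)/ln(0.2035) = -12.4340/-1.59209 = 7.810.
So 8 more iterations are needed.

8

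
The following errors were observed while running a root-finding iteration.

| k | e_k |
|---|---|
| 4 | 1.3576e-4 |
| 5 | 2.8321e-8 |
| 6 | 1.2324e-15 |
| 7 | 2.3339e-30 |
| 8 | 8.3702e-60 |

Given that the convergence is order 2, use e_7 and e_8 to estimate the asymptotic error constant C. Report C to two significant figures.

C ≈ e_8 / e_7^2
  = 8.3702e-60 / (2.3339e-30)^2
  = 8.3702e-60 / 5.44709e-60 ≈ 1.5366

1.5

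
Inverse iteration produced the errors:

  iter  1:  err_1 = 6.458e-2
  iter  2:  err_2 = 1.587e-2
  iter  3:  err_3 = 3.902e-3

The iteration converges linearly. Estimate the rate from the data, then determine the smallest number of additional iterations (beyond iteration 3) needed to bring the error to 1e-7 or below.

8

Rate ρ ≈ err_3/err_2 = 3.902e-3/1.587e-2 = 0.2459.
After j more steps, err_{3+j} ≈ 3.902e-3·ρ^j; need ρ^j ≤ 1e-7/3.902e-3 = 2.56279e-05.
j ≥ ln(2.56279e-05)/ln(0.2459) = -10.5718/-1.40283 = 7.536.
So 8 more iterations are needed.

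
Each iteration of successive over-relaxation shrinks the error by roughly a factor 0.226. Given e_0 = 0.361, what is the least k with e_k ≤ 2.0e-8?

12

After k steps, e_k ≈ 0.361·0.226^k.
Need 0.226^k ≤ 2.0e-8/0.361 = 5.54017e-08.
k ≥ ln(5.54017e-08)/ln(0.226) = -16.7087/-1.48722 = 11.235.
Smallest integer k = 12.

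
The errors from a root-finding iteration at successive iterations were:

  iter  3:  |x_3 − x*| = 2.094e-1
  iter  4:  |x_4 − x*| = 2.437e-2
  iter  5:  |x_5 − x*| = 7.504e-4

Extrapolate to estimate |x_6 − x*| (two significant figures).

First estimate the order: p ≈ ln(|x_5 − x*|/|x_4 − x*|) / ln(|x_4 − x*|/|x_3 − x*|) = ln(7.504e-4/2.437e-2)/ln(2.437e-2/2.094e-1) = ln(0.030792)/ln(0.11638) ≈ 1.6182.
Then |x_6 − x*| ≈ |x_5 − x*|·(|x_5 − x*|/|x_4 − x*|)^p = 7.504e-4·(0.030792)^1.6182 = 7.504e-4·0.00358088 ≈ 2.687e-06.

2.7e-6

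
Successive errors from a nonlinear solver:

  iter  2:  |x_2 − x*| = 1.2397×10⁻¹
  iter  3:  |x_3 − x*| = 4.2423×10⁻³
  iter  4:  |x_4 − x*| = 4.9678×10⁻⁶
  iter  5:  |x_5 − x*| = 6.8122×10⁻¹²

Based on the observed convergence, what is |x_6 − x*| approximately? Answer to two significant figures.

1.3e-23

First estimate the order: p ≈ ln(|x_5 − x*|/|x_4 − x*|) / ln(|x_4 − x*|/|x_3 − x*|) = ln(6.8122×10⁻¹²/4.9678×10⁻⁶)/ln(4.9678×10⁻⁶/4.2423×10⁻³) = ln(1.37127e-06)/ln(0.00117102) ≈ 2.0000.
Then |x_6 − x*| ≈ |x_5 − x*|·(|x_5 − x*|/|x_4 − x*|)^p = 6.8122×10⁻¹²·(1.37127e-06)^2.0000 = 6.8122×10⁻¹²·1.88038e-12 ≈ 1.281e-23.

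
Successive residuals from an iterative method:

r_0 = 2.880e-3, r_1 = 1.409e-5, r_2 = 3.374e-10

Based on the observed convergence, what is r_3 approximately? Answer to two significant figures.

First estimate the order: p ≈ ln(r_2/r_1) / ln(r_1/r_0) = ln(3.374e-10/1.409e-5)/ln(1.409e-5/2.880e-3) = ln(2.39461e-05)/ln(0.00489236) ≈ 1.9999.
Then r_3 ≈ r_2·(r_2/r_1)^p = 3.374e-10·(2.39461e-05)^1.9999 = 3.374e-10·5.74026e-10 ≈ 1.937e-19.

1.9e-19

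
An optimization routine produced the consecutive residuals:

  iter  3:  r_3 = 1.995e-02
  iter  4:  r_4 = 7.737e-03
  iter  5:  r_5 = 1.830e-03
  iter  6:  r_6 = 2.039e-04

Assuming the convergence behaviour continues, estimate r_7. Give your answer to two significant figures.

First estimate the order: p ≈ ln(r_6/r_5) / ln(r_5/r_4) = ln(2.039e-04/1.830e-03)/ln(1.830e-03/7.737e-03) = ln(0.111421)/ln(0.236526) ≈ 1.5221.
Then r_7 ≈ r_6·(r_6/r_5)^p = 2.039e-04·(0.111421)^1.5221 = 2.039e-04·0.0354314 ≈ 7.224e-06.

7.2e-6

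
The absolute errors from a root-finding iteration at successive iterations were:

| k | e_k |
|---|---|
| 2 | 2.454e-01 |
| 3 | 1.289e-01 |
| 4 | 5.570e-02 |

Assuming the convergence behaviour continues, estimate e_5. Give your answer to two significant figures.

1.9e-2

First estimate the order: p ≈ ln(e_4/e_3) / ln(e_3/e_2) = ln(5.570e-02/1.289e-01)/ln(1.289e-01/2.454e-01) = ln(0.432118)/ln(0.525265) ≈ 1.3032.
Then e_5 ≈ e_4·(e_4/e_3)^p = 5.570e-02·(0.432118)^1.3032 = 5.570e-02·0.335056 ≈ 0.01866.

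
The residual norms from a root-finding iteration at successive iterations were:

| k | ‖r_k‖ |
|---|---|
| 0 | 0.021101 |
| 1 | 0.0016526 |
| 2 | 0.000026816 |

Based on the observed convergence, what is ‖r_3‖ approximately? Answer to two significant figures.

3.4e-8

First estimate the order: p ≈ ln(‖r_2‖/‖r_1‖) / ln(‖r_1‖/‖r_0‖) = ln(0.000026816/0.0016526)/ln(0.0016526/0.021101) = ln(0.0162266)/ln(0.0783186) ≈ 1.6180.
Then ‖r_3‖ ≈ ‖r_2‖·(‖r_2‖/‖r_1‖)^p = 0.000026816·(0.0162266)^1.6180 = 0.000026816·0.00127101 ≈ 3.408e-08.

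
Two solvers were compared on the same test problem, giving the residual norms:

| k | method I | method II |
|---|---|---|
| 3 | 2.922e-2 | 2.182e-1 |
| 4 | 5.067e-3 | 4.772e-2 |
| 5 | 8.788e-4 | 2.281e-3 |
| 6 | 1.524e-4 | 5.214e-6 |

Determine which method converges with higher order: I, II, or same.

Method I: p ≈ ln(1.524e-4/8.788e-4)/ln(8.788e-4/5.067e-3) ≈ 1.00.
Method II: p ≈ ln(5.214e-6/2.281e-3)/ln(2.281e-3/4.772e-2) ≈ 2.00.
Method II has the higher order (≈2.0 vs ≈1.0).

II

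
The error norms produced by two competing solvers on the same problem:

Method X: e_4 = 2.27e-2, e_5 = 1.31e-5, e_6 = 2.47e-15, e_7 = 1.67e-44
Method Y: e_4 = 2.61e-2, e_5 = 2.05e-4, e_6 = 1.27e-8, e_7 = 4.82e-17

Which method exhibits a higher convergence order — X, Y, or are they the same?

Method X: p ≈ ln(1.67e-44/2.47e-15)/ln(2.47e-15/1.31e-5) ≈ 3.00.
Method Y: p ≈ ln(4.82e-17/1.27e-8)/ln(1.27e-8/2.05e-4) ≈ 2.00.
Method X has the higher order (≈3.0 vs ≈2.0).

X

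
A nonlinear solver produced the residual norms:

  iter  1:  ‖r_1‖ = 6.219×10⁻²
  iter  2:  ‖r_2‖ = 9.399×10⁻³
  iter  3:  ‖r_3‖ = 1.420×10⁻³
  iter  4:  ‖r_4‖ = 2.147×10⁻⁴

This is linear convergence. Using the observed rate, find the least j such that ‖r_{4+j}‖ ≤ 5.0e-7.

4

Rate ρ ≈ ‖r_4‖/‖r_3‖ = 2.147×10⁻⁴/1.420×10⁻³ = 0.1512.
After j more steps, ‖r_{4+j}‖ ≈ 2.147×10⁻⁴·ρ^j; need ρ^j ≤ 5.0e-7/2.147×10⁻⁴ = 0.00232883.
j ≥ ln(0.00232883)/ln(0.1512) = -6.0624/-1.88915 = 3.209.
So 4 more iterations are needed.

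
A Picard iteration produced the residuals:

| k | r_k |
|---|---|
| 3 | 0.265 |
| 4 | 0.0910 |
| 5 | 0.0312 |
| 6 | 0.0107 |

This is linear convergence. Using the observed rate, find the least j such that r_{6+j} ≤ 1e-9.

Rate ρ ≈ r_6/r_5 = 0.0107/0.0312 = 0.3429.
After j more steps, r_{6+j} ≈ 0.0107·ρ^j; need ρ^j ≤ 1e-9/0.0107 = 9.34579e-08.
j ≥ ln(9.34579e-08)/ln(0.3429) = -16.1858/-1.07032 = 15.122.
So 16 more iterations are needed.

16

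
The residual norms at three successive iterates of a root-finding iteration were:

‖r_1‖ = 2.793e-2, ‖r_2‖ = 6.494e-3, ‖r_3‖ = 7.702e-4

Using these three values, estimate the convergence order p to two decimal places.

1.46

p ≈ ln(‖r_3‖/‖r_2‖) / ln(‖r_2‖/‖r_1‖)
  = ln(7.702e-4/6.494e-3) / ln(6.494e-3/2.793e-2)
  = ln(0.118602) / ln(0.23251)
  = -2.13198 / -1.45882 ≈ 1.46144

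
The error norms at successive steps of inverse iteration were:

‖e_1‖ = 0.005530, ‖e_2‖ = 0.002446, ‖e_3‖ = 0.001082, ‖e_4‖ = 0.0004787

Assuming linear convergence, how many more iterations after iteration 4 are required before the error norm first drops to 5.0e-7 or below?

Rate ρ ≈ ‖e_4‖/‖e_3‖ = 0.0004787/0.001082 = 0.4424.
After j more steps, ‖e_{4+j}‖ ≈ 0.0004787·ρ^j; need ρ^j ≤ 5.0e-7/0.0004787 = 0.0010445.
j ≥ ln(0.0010445)/ln(0.4424) = -6.8642/-0.81554 = 8.417.
So 9 more iterations are needed.

9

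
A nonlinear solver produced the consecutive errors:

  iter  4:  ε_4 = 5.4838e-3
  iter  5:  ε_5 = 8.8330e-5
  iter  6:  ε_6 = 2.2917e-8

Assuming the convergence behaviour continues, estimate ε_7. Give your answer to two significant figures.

1.5e-15

First estimate the order: p ≈ ln(ε_6/ε_5) / ln(ε_5/ε_4) = ln(2.2917e-8/8.8330e-5)/ln(8.8330e-5/5.4838e-3) = ln(0.000259448)/ln(0.0161074) ≈ 2.0000.
Then ε_7 ≈ ε_6·(ε_6/ε_5)^p = 2.2917e-8·(0.000259448)^2.0000 = 2.2917e-8·6.73133e-08 ≈ 1.543e-15.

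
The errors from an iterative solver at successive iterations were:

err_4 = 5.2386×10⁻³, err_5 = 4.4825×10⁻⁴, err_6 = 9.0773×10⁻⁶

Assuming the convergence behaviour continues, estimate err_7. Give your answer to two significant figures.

First estimate the order: p ≈ ln(err_6/err_5) / ln(err_5/err_4) = ln(9.0773×10⁻⁶/4.4825×10⁻⁴)/ln(4.4825×10⁻⁴/5.2386×10⁻³) = ln(0.0202505)/ln(0.0855668) ≈ 1.5862.
Then err_7 ≈ err_6·(err_6/err_5)^p = 9.0773×10⁻⁶·(0.0202505)^1.5862 = 9.0773×10⁻⁶·0.00205906 ≈ 1.869e-08.

1.9e-8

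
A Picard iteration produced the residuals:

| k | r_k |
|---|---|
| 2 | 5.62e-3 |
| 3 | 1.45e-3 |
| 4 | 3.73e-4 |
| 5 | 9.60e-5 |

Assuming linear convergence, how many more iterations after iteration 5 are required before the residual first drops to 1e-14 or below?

Rate ρ ≈ r_5/r_4 = 9.60e-5/3.73e-4 = 0.2574.
After j more steps, r_{5+j} ≈ 9.60e-5·ρ^j; need ρ^j ≤ 1e-14/9.60e-5 = 1.04167e-10.
j ≥ ln(1.04167e-10)/ln(0.2574) = -22.9850/-1.35712 = 16.937.
So 17 more iterations are needed.

17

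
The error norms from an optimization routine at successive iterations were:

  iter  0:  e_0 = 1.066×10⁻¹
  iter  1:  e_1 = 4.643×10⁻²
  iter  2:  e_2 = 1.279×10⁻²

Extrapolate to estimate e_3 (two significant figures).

1.7e-3

First estimate the order: p ≈ ln(e_2/e_1) / ln(e_1/e_0) = ln(1.279×10⁻²/4.643×10⁻²)/ln(4.643×10⁻²/1.066×10⁻¹) = ln(0.275468)/ln(0.435553) ≈ 1.5512.
Then e_3 ≈ e_2·(e_2/e_1)^p = 1.279×10⁻²·(0.275468)^1.5512 = 1.279×10⁻²·0.135344 ≈ 0.001731.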